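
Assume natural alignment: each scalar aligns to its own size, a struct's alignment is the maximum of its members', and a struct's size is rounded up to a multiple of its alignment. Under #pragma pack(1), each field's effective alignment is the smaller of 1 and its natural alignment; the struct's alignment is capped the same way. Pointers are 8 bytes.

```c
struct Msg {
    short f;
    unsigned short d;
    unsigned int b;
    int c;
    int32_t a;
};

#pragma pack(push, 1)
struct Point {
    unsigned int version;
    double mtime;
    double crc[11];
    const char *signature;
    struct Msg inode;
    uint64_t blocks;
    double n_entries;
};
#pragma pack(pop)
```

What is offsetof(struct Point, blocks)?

Msg: f at 0 (size 2, align 2) → ends 2; d at 2 (size 2, align 2) → ends 4; b at 4 (size 4, align 4) → ends 8; c at 8 (size 4, align 4) → ends 12; a at 12 (size 4, align 4) → ends 16; total 16 bytes, alignment 4
version at 0 (size 4, align 1) → ends 4
mtime at 4 (size 8, align 1) → ends 12
crc at 12 (size 88, align 1) → ends 100
signature at 100 (size 8, align 1) → ends 108
inode at 108 (size 16, align 1) → ends 124
blocks at 124 (size 8, align 1) → ends 132

124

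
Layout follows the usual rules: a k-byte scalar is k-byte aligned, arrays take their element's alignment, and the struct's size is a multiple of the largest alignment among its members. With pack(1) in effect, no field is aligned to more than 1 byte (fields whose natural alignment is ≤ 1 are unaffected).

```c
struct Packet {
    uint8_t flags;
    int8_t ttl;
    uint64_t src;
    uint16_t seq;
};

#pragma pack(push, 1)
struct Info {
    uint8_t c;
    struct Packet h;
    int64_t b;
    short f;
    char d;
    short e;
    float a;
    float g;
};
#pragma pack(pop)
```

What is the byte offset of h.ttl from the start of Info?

Packet: flags at 0 (size 1, align 1) → ends 1; ttl at 1 (size 1, align 1) → ends 2; pad 6 to align 8 for src; src at 8 (size 8, align 8) → ends 16; seq at 16 (size 2, align 2) → ends 18; tail pad 6 to reach multiple of 8; total 24 bytes, alignment 8
c at 0 (size 1, align 1) → ends 1
h at 1 (size 24, align 1) → ends 25
within Packet: ttl at 1
1 + 1 = 2

2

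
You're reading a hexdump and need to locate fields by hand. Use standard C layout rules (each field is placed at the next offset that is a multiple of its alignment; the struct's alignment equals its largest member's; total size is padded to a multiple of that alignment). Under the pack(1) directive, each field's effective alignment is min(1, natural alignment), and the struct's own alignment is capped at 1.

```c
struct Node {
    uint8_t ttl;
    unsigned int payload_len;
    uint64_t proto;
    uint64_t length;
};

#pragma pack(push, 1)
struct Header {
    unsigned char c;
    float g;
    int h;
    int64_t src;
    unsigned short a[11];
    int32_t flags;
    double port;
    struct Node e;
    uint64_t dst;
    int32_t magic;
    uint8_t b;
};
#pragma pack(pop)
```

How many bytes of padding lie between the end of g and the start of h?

Node: 0..1  ttl  (1B, 1-aligned); 1..4  -- padding (3B); 4..8  payload_len  (4B, 4-aligned); 8..16  proto  (8B, 8-aligned); 16..24  length  (8B, 8-aligned); sizeof = 24, alignof = 8
0..1  c  (1B, 1-aligned)
1..5  g  (4B, 1-aligned)
5..9  h  (4B, 1-aligned)

0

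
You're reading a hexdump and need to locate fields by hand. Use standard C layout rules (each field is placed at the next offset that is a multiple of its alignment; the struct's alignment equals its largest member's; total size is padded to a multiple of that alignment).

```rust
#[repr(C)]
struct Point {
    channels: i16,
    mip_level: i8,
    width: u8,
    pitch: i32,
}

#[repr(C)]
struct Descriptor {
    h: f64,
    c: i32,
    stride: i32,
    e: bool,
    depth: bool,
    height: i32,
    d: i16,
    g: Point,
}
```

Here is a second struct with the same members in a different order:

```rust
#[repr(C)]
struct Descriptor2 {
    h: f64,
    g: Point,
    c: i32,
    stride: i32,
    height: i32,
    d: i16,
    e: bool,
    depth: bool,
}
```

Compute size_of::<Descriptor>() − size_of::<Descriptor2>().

8

Point: channels at 0 (size 2, align 2) → ends 2; mip_level at 2 (size 1, align 1) → ends 3; width at 3 (size 1, align 1) → ends 4; pitch at 4 (size 4, align 4) → ends 8; total 8 bytes, alignment 4
h at 0 (size 8, align 8) → ends 8
c at 8 (size 4, align 4) → ends 12
stride at 12 (size 4, align 4) → ends 16
e at 16 (size 1, align 1) → ends 17
depth at 17 (size 1, align 1) → ends 18
pad 2 to align 4 for height
height at 20 (size 4, align 4) → ends 24
d at 24 (size 2, align 2) → ends 26
pad 2 to align 4 for g
g at 28 (size 8, align 4) → ends 36
tail pad 4 to reach multiple of 8
total 40 bytes, alignment 8
— Descriptor2 —
h at 0 (size 8, align 8) → ends 8
g at 8 (size 8, align 4) → ends 16
c at 16 (size 4, align 4) → ends 20
stride at 20 (size 4, align 4) → ends 24
height at 24 (size 4, align 4) → ends 28
d at 28 (size 2, align 2) → ends 30
e at 30 (size 1, align 1) → ends 31
depth at 31 (size 1, align 1) → ends 32
total 32 bytes, alignment 8
40 − 32 = 8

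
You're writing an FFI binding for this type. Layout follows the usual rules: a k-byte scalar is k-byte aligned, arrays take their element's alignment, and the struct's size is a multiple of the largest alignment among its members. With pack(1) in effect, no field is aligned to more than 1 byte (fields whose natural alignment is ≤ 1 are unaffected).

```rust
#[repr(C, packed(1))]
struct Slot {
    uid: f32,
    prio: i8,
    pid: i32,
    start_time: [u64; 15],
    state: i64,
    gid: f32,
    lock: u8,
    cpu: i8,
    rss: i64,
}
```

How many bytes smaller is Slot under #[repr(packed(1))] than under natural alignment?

9

natural layout:
  uid at 0 (size 4, align 4) → ends 4
  prio at 4 (size 1, align 1) → ends 5
  pad 3 to align 4 for pid
  pid at 8 (size 4, align 4) → ends 12
  pad 4 to align 8 for start_time
  start_time at 16 (size 120, align 8) → ends 136
  state at 136 (size 8, align 8) → ends 144
  gid at 144 (size 4, align 4) → ends 148
  lock at 148 (size 1, align 1) → ends 149
  cpu at 149 (size 1, align 1) → ends 150
  pad 2 to align 8 for rss
  rss at 152 (size 8, align 8) → ends 160
  total 160 bytes, alignment 8
packed(1) layout:
  uid at 0 (size 4, align 1) → ends 4
  prio at 4 (size 1, align 1) → ends 5
  pid at 5 (size 4, align 1) → ends 9
  start_time at 9 (size 120, align 1) → ends 129
  state at 129 (size 8, align 1) → ends 137
  gid at 137 (size 4, align 1) → ends 141
  lock at 141 (size 1, align 1) → ends 142
  cpu at 142 (size 1, align 1) → ends 143
  rss at 143 (size 8, align 1) → ends 151
  total 151 bytes, alignment 1
160 − 151 = 9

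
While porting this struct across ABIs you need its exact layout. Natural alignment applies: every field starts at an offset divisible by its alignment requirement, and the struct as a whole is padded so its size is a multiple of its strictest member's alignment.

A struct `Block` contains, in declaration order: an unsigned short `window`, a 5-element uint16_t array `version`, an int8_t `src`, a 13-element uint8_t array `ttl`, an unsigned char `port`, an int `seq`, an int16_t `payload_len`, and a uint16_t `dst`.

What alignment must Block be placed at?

4

member alignments: window=2, version=2, src=1, ttl=1, port=1, seq=4, payload_len=2, dst=2
max = 4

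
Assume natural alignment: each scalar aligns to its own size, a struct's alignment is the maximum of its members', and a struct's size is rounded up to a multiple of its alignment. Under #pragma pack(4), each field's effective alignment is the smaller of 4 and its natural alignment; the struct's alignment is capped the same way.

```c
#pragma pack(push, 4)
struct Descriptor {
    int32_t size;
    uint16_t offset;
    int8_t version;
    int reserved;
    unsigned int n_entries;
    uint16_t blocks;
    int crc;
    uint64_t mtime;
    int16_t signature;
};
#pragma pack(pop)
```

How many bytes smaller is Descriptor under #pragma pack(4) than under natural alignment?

4

natural layout:
  @0: size [4B, align 4] → 4
  @4: offset [2B, align 2] → 6
  @6: version [1B, align 1] → 7
  +1 pad (align 4)
  @8: reserved [4B, align 4] → 12
  @12: n_entries [4B, align 4] → 16
  @16: blocks [2B, align 2] → 18
  +2 pad (align 4)
  @20: crc [4B, align 4] → 24
  @24: mtime [8B, align 8] → 32
  @32: signature [2B, align 2] → 34
  +6 tail pad (align 8)
  size 40, align 8
packed(4) layout:
  @0: size [4B, align 4] → 4
  @4: offset [2B, align 2] → 6
  @6: version [1B, align 1] → 7
  +1 pad (align 4)
  @8: reserved [4B, align 4] → 12
  @12: n_entries [4B, align 4] → 16
  @16: blocks [2B, align 2] → 18
  +2 pad (align 4)
  @20: crc [4B, align 4] → 24
  @24: mtime [8B, align 4] → 32
  @32: signature [2B, align 2] → 34
  +2 tail pad (align 4)
  size 36, align 4
40 − 36 = 4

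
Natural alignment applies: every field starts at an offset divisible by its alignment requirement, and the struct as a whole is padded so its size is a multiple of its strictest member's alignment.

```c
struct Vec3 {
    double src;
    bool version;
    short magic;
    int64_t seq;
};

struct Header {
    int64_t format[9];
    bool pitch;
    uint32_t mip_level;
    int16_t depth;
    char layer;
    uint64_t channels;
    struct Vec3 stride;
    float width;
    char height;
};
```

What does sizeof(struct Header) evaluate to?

Vec3: src at 0 (size 8, align 8) → ends 8; version at 8 (size 1, align 1) → ends 9; pad 1 to align 2 for magic; magic at 10 (size 2, align 2) → ends 12; pad 4 to align 8 for seq; seq at 16 (size 8, align 8) → ends 24; total 24 bytes, alignment 8
format at 0 (size 72, align 8) → ends 72
pitch at 72 (size 1, align 1) → ends 73
pad 3 to align 4 for mip_level
mip_level at 76 (size 4, align 4) → ends 80
depth at 80 (size 2, align 2) → ends 82
layer at 82 (size 1, align 1) → ends 83
pad 5 to align 8 for channels
channels at 88 (size 8, align 8) → ends 96
stride at 96 (size 24, align 8) → ends 120
width at 120 (size 4, align 4) → ends 124
height at 124 (size 1, align 1) → ends 125
tail pad 3 to reach multiple of 8
total 128 bytes, alignment 8

128 bytes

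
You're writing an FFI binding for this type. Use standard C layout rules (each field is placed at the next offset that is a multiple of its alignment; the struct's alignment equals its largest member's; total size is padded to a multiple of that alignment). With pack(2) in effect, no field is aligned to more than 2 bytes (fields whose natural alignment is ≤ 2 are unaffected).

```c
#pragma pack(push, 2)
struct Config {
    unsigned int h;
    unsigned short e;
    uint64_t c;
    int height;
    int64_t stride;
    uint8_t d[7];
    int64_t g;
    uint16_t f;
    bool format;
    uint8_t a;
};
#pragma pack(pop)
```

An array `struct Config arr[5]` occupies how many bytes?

230

0..4  h  (4B, 2-aligned)
4..6  e  (2B, 2-aligned)
6..14  c  (8B, 2-aligned)
14..18  height  (4B, 2-aligned)
18..26  stride  (8B, 2-aligned)
26..33  d  (7B, 1-aligned)
33..34  -- padding (1B)
34..42  g  (8B, 2-aligned)
42..44  f  (2B, 2-aligned)
44..45  format  (1B, 1-aligned)
45..46  a  (1B, 1-aligned)
sizeof = 46, alignof = 2
array of 5: 5 × 46 = 230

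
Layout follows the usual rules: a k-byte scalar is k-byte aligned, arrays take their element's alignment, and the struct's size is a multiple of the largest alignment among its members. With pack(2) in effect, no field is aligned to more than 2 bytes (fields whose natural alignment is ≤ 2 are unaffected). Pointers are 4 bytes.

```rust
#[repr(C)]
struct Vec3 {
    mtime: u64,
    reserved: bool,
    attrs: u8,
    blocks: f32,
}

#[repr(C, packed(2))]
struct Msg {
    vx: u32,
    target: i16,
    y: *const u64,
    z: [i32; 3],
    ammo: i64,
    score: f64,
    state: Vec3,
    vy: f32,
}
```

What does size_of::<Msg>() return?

58

Vec3: 0..8  mtime  (8B, 8-aligned); 8..9  reserved  (1B, 1-aligned); 9..10  attrs  (1B, 1-aligned); 10..12  -- padding (2B); 12..16  blocks  (4B, 4-aligned); sizeof = 16, alignof = 8
0..4  vx  (4B, 2-aligned)
4..6  target  (2B, 2-aligned)
6..10  y  (4B, 2-aligned)
10..22  z  (12B, 2-aligned)
22..30  ammo  (8B, 2-aligned)
30..38  score  (8B, 2-aligned)
38..54  state  (16B, 2-aligned)
54..58  vy  (4B, 2-aligned)
sizeof = 58, alignof = 2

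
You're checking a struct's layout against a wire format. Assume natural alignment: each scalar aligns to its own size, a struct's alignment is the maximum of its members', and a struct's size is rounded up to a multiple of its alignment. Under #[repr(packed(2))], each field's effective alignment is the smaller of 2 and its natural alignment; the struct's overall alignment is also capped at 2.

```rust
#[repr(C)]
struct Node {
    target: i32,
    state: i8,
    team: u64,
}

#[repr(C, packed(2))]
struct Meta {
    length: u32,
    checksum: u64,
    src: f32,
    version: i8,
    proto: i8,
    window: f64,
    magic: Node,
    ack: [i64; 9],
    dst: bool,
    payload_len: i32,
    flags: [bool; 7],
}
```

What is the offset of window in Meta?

18

Node: @0: target [4B, align 4] → 4; @4: state [1B, align 1] → 5; +3 pad (align 8); @8: team [8B, align 8] → 16; size 16, align 8
@0: length [4B, align 2] → 4
@4: checksum [8B, align 2] → 12
@12: src [4B, align 2] → 16
@16: version [1B, align 1] → 17
@17: proto [1B, align 1] → 18
@18: window [8B, align 2] → 26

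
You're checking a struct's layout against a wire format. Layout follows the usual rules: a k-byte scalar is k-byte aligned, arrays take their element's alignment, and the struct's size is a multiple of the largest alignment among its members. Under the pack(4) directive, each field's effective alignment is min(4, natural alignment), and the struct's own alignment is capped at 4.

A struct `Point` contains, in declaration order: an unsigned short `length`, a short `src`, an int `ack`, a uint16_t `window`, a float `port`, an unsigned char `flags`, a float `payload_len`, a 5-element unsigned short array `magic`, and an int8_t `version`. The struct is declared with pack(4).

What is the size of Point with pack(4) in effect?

36

length at 0 (size 2, align 2) → ends 2
src at 2 (size 2, align 2) → ends 4
ack at 4 (size 4, align 4) → ends 8
window at 8 (size 2, align 2) → ends 10
pad 2 to align 4 for port
port at 12 (size 4, align 4) → ends 16
flags at 16 (size 1, align 1) → ends 17
pad 3 to align 4 for payload_len
payload_len at 20 (size 4, align 4) → ends 24
magic at 24 (size 10, align 2) → ends 34
version at 34 (size 1, align 1) → ends 35
tail pad 1 to reach multiple of 4
total 36 bytes, alignment 4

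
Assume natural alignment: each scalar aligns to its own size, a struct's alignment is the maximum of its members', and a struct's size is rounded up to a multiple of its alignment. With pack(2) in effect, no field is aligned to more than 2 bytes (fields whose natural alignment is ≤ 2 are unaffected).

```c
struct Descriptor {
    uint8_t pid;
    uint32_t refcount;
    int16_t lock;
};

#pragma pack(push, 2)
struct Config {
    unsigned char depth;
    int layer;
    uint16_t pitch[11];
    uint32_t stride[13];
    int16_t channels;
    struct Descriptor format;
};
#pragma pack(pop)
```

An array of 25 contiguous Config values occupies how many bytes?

Descriptor: @0: pid [1B, align 1] → 1; +3 pad (align 4); @4: refcount [4B, align 4] → 8; @8: lock [2B, align 2] → 10; +2 tail pad (align 4); size 12, align 4
@0: depth [1B, align 1] → 1
+1 pad (align 2)
@2: layer [4B, align 2] → 6
@6: pitch [22B, align 2] → 28
@28: stride [52B, align 2] → 80
@80: channels [2B, align 2] → 82
@82: format [12B, align 2] → 94
size 94, align 2
array of 25: 25 × 94 = 2350

2350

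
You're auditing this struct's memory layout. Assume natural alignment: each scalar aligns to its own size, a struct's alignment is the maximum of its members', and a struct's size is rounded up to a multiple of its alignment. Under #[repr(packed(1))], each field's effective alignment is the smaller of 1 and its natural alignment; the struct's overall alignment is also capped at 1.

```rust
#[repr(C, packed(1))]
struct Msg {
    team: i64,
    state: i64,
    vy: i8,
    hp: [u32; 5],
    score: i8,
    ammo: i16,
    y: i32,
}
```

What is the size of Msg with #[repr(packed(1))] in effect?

44

team at 0 (size 8, align 1) → ends 8
state at 8 (size 8, align 1) → ends 16
vy at 16 (size 1, align 1) → ends 17
hp at 17 (size 20, align 1) → ends 37
score at 37 (size 1, align 1) → ends 38
ammo at 38 (size 2, align 1) → ends 40
y at 40 (size 4, align 1) → ends 44
total 44 bytes, alignment 1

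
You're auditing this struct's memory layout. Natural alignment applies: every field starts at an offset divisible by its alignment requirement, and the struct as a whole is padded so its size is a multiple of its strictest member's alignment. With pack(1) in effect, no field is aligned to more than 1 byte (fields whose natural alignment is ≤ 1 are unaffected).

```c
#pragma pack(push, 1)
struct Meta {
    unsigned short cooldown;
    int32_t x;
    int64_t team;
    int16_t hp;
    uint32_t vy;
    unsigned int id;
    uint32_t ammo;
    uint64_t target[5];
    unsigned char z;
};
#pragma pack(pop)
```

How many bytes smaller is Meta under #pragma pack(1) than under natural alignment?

11

natural layout:
  cooldown at 0 (size 2, align 2) → ends 2
  pad 2 to align 4 for x
  x at 4 (size 4, align 4) → ends 8
  team at 8 (size 8, align 8) → ends 16
  hp at 16 (size 2, align 2) → ends 18
  pad 2 to align 4 for vy
  vy at 20 (size 4, align 4) → ends 24
  id at 24 (size 4, align 4) → ends 28
  ammo at 28 (size 4, align 4) → ends 32
  target at 32 (size 40, align 8) → ends 72
  z at 72 (size 1, align 1) → ends 73
  tail pad 7 to reach multiple of 8
  total 80 bytes, alignment 8
packed(1) layout:
  cooldown at 0 (size 2, align 1) → ends 2
  x at 2 (size 4, align 1) → ends 6
  team at 6 (size 8, align 1) → ends 14
  hp at 14 (size 2, align 1) → ends 16
  vy at 16 (size 4, align 1) → ends 20
  id at 20 (size 4, align 1) → ends 24
  ammo at 24 (size 4, align 1) → ends 28
  target at 28 (size 40, align 1) → ends 68
  z at 68 (size 1, align 1) → ends 69
  total 69 bytes, alignment 1
80 − 69 = 11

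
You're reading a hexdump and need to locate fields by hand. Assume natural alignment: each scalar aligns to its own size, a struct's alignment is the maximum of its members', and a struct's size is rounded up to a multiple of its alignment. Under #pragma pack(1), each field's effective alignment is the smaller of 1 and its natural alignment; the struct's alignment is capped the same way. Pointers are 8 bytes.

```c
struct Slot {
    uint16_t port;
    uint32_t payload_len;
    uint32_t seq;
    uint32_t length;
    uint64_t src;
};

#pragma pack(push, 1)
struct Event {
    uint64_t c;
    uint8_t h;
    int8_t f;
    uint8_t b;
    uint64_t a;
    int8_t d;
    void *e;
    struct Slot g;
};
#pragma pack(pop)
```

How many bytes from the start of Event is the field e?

20

Slot: 0..2  port  (2B, 2-aligned); 2..4  -- padding (2B); 4..8  payload_len  (4B, 4-aligned); 8..12  seq  (4B, 4-aligned); 12..16  length  (4B, 4-aligned); 16..24  src  (8B, 8-aligned); sizeof = 24, alignof = 8
0..8  c  (8B, 1-aligned)
8..9  h  (1B, 1-aligned)
9..10  f  (1B, 1-aligned)
10..11  b  (1B, 1-aligned)
11..19  a  (8B, 1-aligned)
19..20  d  (1B, 1-aligned)
20..28  e  (8B, 1-aligned)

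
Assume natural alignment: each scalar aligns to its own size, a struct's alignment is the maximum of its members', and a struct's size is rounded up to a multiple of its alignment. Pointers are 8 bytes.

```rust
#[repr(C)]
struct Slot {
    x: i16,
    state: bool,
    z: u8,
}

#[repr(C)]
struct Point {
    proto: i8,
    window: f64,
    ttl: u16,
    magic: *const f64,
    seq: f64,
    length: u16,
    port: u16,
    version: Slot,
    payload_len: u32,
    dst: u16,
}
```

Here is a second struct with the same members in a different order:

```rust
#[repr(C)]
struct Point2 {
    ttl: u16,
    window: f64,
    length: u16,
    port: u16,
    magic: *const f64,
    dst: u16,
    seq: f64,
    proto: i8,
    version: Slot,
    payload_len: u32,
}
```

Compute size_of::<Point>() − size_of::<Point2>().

-8

Slot: x at 0 (size 2, align 2) → ends 2; state at 2 (size 1, align 1) → ends 3; z at 3 (size 1, align 1) → ends 4; total 4 bytes, alignment 2
proto at 0 (size 1, align 1) → ends 1
pad 7 to align 8 for window
window at 8 (size 8, align 8) → ends 16
ttl at 16 (size 2, align 2) → ends 18
pad 6 to align 8 for magic
magic at 24 (size 8, align 8) → ends 32
seq at 32 (size 8, align 8) → ends 40
length at 40 (size 2, align 2) → ends 42
port at 42 (size 2, align 2) → ends 44
version at 44 (size 4, align 2) → ends 48
payload_len at 48 (size 4, align 4) → ends 52
dst at 52 (size 2, align 2) → ends 54
tail pad 2 to reach multiple of 8
total 56 bytes, alignment 8
— Point2 —
ttl at 0 (size 2, align 2) → ends 2
pad 6 to align 8 for window
window at 8 (size 8, align 8) → ends 16
length at 16 (size 2, align 2) → ends 18
port at 18 (size 2, align 2) → ends 20
pad 4 to align 8 for magic
magic at 24 (size 8, align 8) → ends 32
dst at 32 (size 2, align 2) → ends 34
pad 6 to align 8 for seq
seq at 40 (size 8, align 8) → ends 48
proto at 48 (size 1, align 1) → ends 49
pad 1 to align 2 for version
version at 50 (size 4, align 2) → ends 54
pad 2 to align 4 for payload_len
payload_len at 56 (size 4, align 4) → ends 60
tail pad 4 to reach multiple of 8
total 64 bytes, alignment 8
56 − 64 = -8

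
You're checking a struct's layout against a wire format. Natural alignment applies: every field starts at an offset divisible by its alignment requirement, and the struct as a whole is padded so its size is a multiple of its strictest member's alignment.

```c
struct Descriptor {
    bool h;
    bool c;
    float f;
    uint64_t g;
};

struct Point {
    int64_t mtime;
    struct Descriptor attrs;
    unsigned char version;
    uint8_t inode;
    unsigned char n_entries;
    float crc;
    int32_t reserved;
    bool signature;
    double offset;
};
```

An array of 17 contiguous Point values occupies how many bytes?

Descriptor: @0: h [1B, align 1] → 1; @1: c [1B, align 1] → 2; +2 pad (align 4); @4: f [4B, align 4] → 8; @8: g [8B, align 8] → 16; size 16, align 8
@0: mtime [8B, align 8] → 8
@8: attrs [16B, align 8] → 24
@24: version [1B, align 1] → 25
@25: inode [1B, align 1] → 26
@26: n_entries [1B, align 1] → 27
+1 pad (align 4)
@28: crc [4B, align 4] → 32
@32: reserved [4B, align 4] → 36
@36: signature [1B, align 1] → 37
+3 pad (align 8)
@40: offset [8B, align 8] → 48
size 48, align 8
array of 17: 17 × 48 = 816

816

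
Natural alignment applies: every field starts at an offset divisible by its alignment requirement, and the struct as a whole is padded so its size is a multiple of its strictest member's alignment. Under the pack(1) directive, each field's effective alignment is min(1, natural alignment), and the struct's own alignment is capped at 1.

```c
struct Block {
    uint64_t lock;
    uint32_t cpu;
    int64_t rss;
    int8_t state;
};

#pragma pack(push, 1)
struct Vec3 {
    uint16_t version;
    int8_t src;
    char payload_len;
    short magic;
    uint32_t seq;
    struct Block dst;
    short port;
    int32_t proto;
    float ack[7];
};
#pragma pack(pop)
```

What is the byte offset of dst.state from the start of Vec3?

34

Block: @0: lock [8B, align 8] → 8; @8: cpu [4B, align 4] → 12; +4 pad (align 8); @16: rss [8B, align 8] → 24; @24: state [1B, align 1] → 25; +7 tail pad (align 8); size 32, align 8
@0: version [2B, align 1] → 2
@2: src [1B, align 1] → 3
@3: payload_len [1B, align 1] → 4
@4: magic [2B, align 1] → 6
@6: seq [4B, align 1] → 10
@10: dst [32B, align 1] → 42
within Block: state at 24
10 + 24 = 34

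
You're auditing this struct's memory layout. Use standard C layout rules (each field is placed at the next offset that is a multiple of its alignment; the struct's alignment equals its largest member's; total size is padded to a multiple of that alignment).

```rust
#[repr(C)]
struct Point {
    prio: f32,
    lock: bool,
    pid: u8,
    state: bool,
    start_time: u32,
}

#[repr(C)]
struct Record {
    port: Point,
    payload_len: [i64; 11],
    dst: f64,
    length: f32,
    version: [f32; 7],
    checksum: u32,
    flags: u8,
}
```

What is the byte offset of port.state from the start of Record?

Point: 0..4  prio  (4B, 4-aligned); 4..5  lock  (1B, 1-aligned); 5..6  pid  (1B, 1-aligned); 6..7  state  (1B, 1-aligned); 7..8  -- padding (1B); 8..12  start_time  (4B, 4-aligned); sizeof = 12, alignof = 4
0..12  port  (12B, 4-aligned)
within Point: state at 6
0 + 6 = 6

6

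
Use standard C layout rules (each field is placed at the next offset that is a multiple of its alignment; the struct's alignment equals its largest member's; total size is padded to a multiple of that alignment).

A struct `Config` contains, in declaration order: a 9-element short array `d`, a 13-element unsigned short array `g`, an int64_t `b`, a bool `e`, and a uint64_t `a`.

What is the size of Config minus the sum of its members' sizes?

@0: d [18B, align 2] → 18
@18: g [26B, align 2] → 44
+4 pad (align 8)
@48: b [8B, align 8] → 56
@56: e [1B, align 1] → 57
+7 pad (align 8)
@64: a [8B, align 8] → 72
size 72, align 8
data bytes 61, size 72 → padding 11

11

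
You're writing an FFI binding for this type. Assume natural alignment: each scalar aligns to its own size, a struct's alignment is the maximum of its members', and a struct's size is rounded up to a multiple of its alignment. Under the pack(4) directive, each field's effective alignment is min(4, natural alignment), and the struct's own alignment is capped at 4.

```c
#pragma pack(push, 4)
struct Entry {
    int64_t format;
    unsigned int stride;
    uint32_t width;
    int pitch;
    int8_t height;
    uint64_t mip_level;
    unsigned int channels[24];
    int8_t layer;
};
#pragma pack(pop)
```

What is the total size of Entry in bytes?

132

@0: format [8B, align 4] → 8
@8: stride [4B, align 4] → 12
@12: width [4B, align 4] → 16
@16: pitch [4B, align 4] → 20
@20: height [1B, align 1] → 21
+3 pad (align 4)
@24: mip_level [8B, align 4] → 32
@32: channels [96B, align 4] → 128
@128: layer [1B, align 1] → 129
+3 tail pad (align 4)
size 132, align 4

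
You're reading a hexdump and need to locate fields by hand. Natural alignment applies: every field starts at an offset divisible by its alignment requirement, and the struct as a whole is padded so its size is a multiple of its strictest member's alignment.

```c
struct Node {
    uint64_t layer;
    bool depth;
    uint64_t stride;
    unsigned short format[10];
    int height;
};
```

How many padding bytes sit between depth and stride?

7

@0: layer [8B, align 8] → 8
@8: depth [1B, align 1] → 9
+7 pad (align 8)
@16: stride [8B, align 8] → 24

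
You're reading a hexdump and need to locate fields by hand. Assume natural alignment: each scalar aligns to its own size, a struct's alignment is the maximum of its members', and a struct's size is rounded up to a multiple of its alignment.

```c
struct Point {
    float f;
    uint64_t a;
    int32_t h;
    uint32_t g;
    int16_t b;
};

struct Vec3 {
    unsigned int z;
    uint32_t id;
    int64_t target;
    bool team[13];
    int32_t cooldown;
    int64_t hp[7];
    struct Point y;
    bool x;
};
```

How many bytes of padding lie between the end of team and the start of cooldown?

Point: @0: f [4B, align 4] → 4; +4 pad (align 8); @8: a [8B, align 8] → 16; @16: h [4B, align 4] → 20; @20: g [4B, align 4] → 24; @24: b [2B, align 2] → 26; +6 tail pad (align 8); size 32, align 8
@0: z [4B, align 4] → 4
@4: id [4B, align 4] → 8
@8: target [8B, align 8] → 16
@16: team [13B, align 1] → 29
+3 pad (align 4)
@32: cooldown [4B, align 4] → 36

3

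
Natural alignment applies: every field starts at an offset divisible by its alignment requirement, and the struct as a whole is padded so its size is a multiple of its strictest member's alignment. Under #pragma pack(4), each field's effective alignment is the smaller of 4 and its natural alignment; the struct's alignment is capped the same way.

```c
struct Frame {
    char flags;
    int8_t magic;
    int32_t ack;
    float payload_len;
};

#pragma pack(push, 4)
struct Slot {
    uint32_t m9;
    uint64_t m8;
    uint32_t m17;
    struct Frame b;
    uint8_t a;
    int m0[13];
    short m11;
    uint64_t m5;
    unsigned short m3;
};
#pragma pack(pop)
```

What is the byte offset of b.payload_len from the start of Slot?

Frame: flags at 0 (size 1, align 1) → ends 1; magic at 1 (size 1, align 1) → ends 2; pad 2 to align 4 for ack; ack at 4 (size 4, align 4) → ends 8; payload_len at 8 (size 4, align 4) → ends 12; total 12 bytes, alignment 4
m9 at 0 (size 4, align 4) → ends 4
m8 at 4 (size 8, align 4) → ends 12
m17 at 12 (size 4, align 4) → ends 16
b at 16 (size 12, align 4) → ends 28
within Frame: payload_len at 8
16 + 8 = 24

24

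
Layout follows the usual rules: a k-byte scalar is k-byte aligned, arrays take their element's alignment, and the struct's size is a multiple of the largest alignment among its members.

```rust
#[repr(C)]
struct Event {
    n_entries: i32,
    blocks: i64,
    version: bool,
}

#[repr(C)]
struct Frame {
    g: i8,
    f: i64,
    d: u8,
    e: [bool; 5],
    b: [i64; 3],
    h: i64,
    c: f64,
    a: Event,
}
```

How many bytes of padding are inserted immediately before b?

Event: 0..4  n_entries  (4B, 4-aligned); 4..8  -- padding (4B); 8..16  blocks  (8B, 8-aligned); 16..17  version  (1B, 1-aligned); 17..24  -- tail padding (7B); sizeof = 24, alignof = 8
0..1  g  (1B, 1-aligned)
1..8  -- padding (7B)
8..16  f  (8B, 8-aligned)
16..17  d  (1B, 1-aligned)
17..22  e  (5B, 1-aligned)
22..24  -- padding (2B)
24..48  b  (24B, 8-aligned)

2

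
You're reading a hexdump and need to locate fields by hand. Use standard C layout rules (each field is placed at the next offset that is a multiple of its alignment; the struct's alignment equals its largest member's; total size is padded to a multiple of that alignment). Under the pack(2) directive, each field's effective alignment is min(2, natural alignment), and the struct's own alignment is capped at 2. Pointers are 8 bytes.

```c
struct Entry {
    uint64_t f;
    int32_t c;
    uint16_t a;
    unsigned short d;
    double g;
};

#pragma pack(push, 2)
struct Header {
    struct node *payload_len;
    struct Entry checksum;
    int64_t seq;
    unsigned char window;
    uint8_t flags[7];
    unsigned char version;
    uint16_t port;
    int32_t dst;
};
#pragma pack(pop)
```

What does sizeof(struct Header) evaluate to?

56

Entry: @0: f [8B, align 8] → 8; @8: c [4B, align 4] → 12; @12: a [2B, align 2] → 14; @14: d [2B, align 2] → 16; @16: g [8B, align 8] → 24; size 24, align 8
@0: payload_len [8B, align 2] → 8
@8: checksum [24B, align 2] → 32
@32: seq [8B, align 2] → 40
@40: window [1B, align 1] → 41
@41: flags [7B, align 1] → 48
@48: version [1B, align 1] → 49
+1 pad (align 2)
@50: port [2B, align 2] → 52
@52: dst [4B, align 2] → 56
size 56, align 2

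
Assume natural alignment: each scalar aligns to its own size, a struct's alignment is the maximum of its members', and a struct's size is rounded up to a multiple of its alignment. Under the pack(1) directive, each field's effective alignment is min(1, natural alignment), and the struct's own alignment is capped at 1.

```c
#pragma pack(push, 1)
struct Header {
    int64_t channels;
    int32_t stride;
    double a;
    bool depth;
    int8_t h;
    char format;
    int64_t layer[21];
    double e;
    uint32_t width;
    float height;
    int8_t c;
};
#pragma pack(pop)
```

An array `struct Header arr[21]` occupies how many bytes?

4368

channels at 0 (size 8, align 1) → ends 8
stride at 8 (size 4, align 1) → ends 12
a at 12 (size 8, align 1) → ends 20
depth at 20 (size 1, align 1) → ends 21
h at 21 (size 1, align 1) → ends 22
format at 22 (size 1, align 1) → ends 23
layer at 23 (size 168, align 1) → ends 191
e at 191 (size 8, align 1) → ends 199
width at 199 (size 4, align 1) → ends 203
height at 203 (size 4, align 1) → ends 207
c at 207 (size 1, align 1) → ends 208
total 208 bytes, alignment 1
array of 21: 21 × 208 = 4368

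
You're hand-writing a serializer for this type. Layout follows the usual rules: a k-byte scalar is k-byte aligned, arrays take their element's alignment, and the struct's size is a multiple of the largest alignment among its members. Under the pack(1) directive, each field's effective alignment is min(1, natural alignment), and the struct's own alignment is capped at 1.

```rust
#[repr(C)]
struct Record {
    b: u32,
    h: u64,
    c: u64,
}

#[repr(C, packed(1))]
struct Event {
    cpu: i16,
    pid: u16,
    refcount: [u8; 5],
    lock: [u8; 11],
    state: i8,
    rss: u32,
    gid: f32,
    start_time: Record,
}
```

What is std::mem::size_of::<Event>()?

53

Record: @0: b [4B, align 4] → 4; +4 pad (align 8); @8: h [8B, align 8] → 16; @16: c [8B, align 8] → 24; size 24, align 8
@0: cpu [2B, align 1] → 2
@2: pid [2B, align 1] → 4
@4: refcount [5B, align 1] → 9
@9: lock [11B, align 1] → 20
@20: state [1B, align 1] → 21
@21: rss [4B, align 1] → 25
@25: gid [4B, align 1] → 29
@29: start_time [24B, align 1] → 53
size 53, align 1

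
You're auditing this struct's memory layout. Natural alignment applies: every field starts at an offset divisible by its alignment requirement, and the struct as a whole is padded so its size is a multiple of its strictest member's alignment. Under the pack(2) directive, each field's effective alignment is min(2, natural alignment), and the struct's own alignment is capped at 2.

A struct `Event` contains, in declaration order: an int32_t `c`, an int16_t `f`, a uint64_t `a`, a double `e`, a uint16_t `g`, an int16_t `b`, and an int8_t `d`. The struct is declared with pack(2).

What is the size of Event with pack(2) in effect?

c at 0 (size 4, align 2) → ends 4
f at 4 (size 2, align 2) → ends 6
a at 6 (size 8, align 2) → ends 14
e at 14 (size 8, align 2) → ends 22
g at 22 (size 2, align 2) → ends 24
b at 24 (size 2, align 2) → ends 26
d at 26 (size 1, align 1) → ends 27
tail pad 1 to reach multiple of 2
total 28 bytes, alignment 2

28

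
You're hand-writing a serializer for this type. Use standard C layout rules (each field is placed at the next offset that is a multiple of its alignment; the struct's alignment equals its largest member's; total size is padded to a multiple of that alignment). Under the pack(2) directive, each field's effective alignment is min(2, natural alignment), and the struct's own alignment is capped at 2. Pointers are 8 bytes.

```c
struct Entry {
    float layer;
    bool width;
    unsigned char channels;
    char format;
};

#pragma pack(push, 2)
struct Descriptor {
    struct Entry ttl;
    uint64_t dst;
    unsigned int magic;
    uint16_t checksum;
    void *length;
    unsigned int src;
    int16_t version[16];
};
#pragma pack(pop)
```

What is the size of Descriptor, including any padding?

Entry: layer at 0 (size 4, align 4) → ends 4; width at 4 (size 1, align 1) → ends 5; channels at 5 (size 1, align 1) → ends 6; format at 6 (size 1, align 1) → ends 7; tail pad 1 to reach multiple of 4; total 8 bytes, alignment 4
ttl at 0 (size 8, align 2) → ends 8
dst at 8 (size 8, align 2) → ends 16
magic at 16 (size 4, align 2) → ends 20
checksum at 20 (size 2, align 2) → ends 22
length at 22 (size 8, align 2) → ends 30
src at 30 (size 4, align 2) → ends 34
version at 34 (size 32, align 2) → ends 66
total 66 bytes, alignment 2

66 bytes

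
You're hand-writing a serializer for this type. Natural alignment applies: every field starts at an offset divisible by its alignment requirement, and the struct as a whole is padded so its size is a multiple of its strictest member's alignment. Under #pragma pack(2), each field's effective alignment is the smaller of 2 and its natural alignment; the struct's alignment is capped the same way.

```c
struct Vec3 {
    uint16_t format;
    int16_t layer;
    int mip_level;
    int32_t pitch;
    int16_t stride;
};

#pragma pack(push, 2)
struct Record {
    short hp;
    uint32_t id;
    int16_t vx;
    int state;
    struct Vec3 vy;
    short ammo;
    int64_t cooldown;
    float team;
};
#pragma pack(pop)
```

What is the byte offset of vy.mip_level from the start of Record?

16

Vec3: 0..2  format  (2B, 2-aligned); 2..4  layer  (2B, 2-aligned); 4..8  mip_level  (4B, 4-aligned); 8..12  pitch  (4B, 4-aligned); 12..14  stride  (2B, 2-aligned); 14..16  -- tail padding (2B); sizeof = 16, alignof = 4
0..2  hp  (2B, 2-aligned)
2..6  id  (4B, 2-aligned)
6..8  vx  (2B, 2-aligned)
8..12  state  (4B, 2-aligned)
12..28  vy  (16B, 2-aligned)
within Vec3: mip_level at 4
12 + 4 = 16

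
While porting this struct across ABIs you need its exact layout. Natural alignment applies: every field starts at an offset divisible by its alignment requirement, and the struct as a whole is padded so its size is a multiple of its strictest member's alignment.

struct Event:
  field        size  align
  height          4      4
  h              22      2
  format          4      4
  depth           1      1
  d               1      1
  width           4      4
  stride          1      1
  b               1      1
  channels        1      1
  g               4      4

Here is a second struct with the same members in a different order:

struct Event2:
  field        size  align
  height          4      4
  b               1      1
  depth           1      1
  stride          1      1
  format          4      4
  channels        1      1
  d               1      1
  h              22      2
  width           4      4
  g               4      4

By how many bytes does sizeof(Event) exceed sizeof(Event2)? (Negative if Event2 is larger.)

height at 0 (size 4, align 4) → ends 4
h at 4 (size 22, align 2) → ends 26
pad 2 to align 4 for format
format at 28 (size 4, align 4) → ends 32
depth at 32 (size 1, align 1) → ends 33
d at 33 (size 1, align 1) → ends 34
pad 2 to align 4 for width
width at 36 (size 4, align 4) → ends 40
stride at 40 (size 1, align 1) → ends 41
b at 41 (size 1, align 1) → ends 42
channels at 42 (size 1, align 1) → ends 43
pad 1 to align 4 for g
g at 44 (size 4, align 4) → ends 48
total 48 bytes, alignment 4
— Event2 —
height at 0 (size 4, align 4) → ends 4
b at 4 (size 1, align 1) → ends 5
depth at 5 (size 1, align 1) → ends 6
stride at 6 (size 1, align 1) → ends 7
pad 1 to align 4 for format
format at 8 (size 4, align 4) → ends 12
channels at 12 (size 1, align 1) → ends 13
d at 13 (size 1, align 1) → ends 14
h at 14 (size 22, align 2) → ends 36
width at 36 (size 4, align 4) → ends 40
g at 40 (size 4, align 4) → ends 44
total 44 bytes, alignment 4
48 − 44 = 4

4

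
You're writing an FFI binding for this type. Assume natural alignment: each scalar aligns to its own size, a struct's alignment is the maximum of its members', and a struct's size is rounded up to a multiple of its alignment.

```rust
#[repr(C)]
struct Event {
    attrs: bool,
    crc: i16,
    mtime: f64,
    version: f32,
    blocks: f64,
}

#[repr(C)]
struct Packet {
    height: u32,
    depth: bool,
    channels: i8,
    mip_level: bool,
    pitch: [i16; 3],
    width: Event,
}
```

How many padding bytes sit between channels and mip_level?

Event: @0: attrs [1B, align 1] → 1; +1 pad (align 2); @2: crc [2B, align 2] → 4; +4 pad (align 8); @8: mtime [8B, align 8] → 16; @16: version [4B, align 4] → 20; +4 pad (align 8); @24: blocks [8B, align 8] → 32; size 32, align 8
@0: height [4B, align 4] → 4
@4: depth [1B, align 1] → 5
@5: channels [1B, align 1] → 6
@6: mip_level [1B, align 1] → 7

0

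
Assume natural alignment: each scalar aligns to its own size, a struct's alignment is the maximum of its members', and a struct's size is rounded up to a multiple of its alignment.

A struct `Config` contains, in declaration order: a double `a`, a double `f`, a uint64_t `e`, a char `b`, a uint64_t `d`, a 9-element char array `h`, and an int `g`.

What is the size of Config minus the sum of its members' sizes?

10

@0: a [8B, align 8] → 8
@8: f [8B, align 8] → 16
@16: e [8B, align 8] → 24
@24: b [1B, align 1] → 25
+7 pad (align 8)
@32: d [8B, align 8] → 40
@40: h [9B, align 1] → 49
+3 pad (align 4)
@52: g [4B, align 4] → 56
size 56, align 8
data bytes 46, size 56 → padding 10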